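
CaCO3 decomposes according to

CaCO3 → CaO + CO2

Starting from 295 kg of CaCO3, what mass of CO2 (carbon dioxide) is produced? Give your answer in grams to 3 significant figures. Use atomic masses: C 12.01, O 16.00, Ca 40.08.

130000 g

M(CaCO3) = 40.08 + 12.01 + 3(16.00) = 100.09 g/mol.
M(CO2) = 12.01 + 2(16.00) = 44.01 g/mol.
Convert: 295 kg = 295000 g.
n(CaCO3) = 295000 g / 100.09 g/mol = 2947 mol.
From the equation the CaCO3:CO2 mole ratio is 1:1, so n(CO2) = 2947 × 1/1 = 2947 mol.
Mass of CO2 = 2947 mol × 44.01 g/mol = 129700 g.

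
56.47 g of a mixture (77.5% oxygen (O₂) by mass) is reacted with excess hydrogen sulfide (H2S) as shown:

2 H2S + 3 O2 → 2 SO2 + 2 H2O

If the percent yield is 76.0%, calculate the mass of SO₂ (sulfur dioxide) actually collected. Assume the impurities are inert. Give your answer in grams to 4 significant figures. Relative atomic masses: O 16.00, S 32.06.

44.39 g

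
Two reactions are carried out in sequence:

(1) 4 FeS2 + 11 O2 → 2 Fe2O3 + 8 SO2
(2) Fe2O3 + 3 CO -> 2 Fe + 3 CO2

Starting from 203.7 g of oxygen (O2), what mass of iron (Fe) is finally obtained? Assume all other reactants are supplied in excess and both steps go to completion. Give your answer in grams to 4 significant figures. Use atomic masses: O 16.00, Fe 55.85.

129.3 g

M(O2) = 2(16.00) = 32.00 g/mol.
M(Fe) = 55.85 g/mol.
n(O2) = 203.70 / 32.00 = 6.3656 mol.
Step 1 gives a 11:2 ratio of O2 to Fe2O3, so n(Fe2O3) = 1.1574 mol.
In step 2 the Fe2O3:Fe ratio is 1:2, so n(Fe) = 2.3148 mol.
Mass of Fe = 2.3148 × 55.85 = 129.28 g.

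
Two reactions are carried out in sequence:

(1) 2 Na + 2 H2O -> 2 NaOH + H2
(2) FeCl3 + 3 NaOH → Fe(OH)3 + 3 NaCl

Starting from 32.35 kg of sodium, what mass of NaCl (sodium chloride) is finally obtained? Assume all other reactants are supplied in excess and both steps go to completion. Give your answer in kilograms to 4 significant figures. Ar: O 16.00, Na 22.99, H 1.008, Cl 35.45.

82.23 kg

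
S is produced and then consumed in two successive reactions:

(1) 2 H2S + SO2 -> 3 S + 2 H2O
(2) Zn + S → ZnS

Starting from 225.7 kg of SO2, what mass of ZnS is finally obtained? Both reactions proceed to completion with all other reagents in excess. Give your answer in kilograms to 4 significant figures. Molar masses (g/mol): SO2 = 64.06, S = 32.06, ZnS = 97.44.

225.7 kg = 225700 g.
n(SO2) = 225700 / 64.06 = 3523.3 mol.
Step 1 gives a 1:3 ratio of SO2 to S, so n(S) = 10570 mol.
In step 2 the S:ZnS ratio is 1:1, so n(ZnS) = 10570 mol.
Mass of ZnS = 10570 × 97.44 = 1.0299 × 10^6 g = 1030 kg.

1030 kg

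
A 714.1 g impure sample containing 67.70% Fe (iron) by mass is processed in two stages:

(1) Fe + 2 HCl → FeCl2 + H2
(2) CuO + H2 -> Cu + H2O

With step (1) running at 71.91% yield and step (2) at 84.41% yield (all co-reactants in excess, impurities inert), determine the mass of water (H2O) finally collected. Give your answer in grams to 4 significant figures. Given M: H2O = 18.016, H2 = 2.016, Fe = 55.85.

Pure Fe = 714.1 × 0.6770 = 483.45 g.
n(Fe) = 483.45 / 55.85 = 8.6561 mol.
Step 1 (Fe:H2 = 1:1): theoretical n(H2) = 8.6561 mol; at 71.91% yield, n(H2) = 6.2246 mol.
Step 2 (H2:H2O = 1:1): theoretical n(H2O) = 6.2246 mol, so theoretical mass = 6.2246 × 18.016 = 112.14 g.
At 84.41% yield, actual mass of H2O = 112.14 × 0.8441 = 94.660 g.

94.66 g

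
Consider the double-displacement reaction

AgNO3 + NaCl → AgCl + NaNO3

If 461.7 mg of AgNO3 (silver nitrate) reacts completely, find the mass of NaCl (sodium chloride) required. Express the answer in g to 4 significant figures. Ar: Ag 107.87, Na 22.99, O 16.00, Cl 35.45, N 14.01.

M(AgNO3) = 107.87 + 14.01 + 3(16.00) = 169.88 g/mol.
M(NaCl) = 22.99 + 35.45 = 58.44 g/mol.
Convert: 461.7 mg = 0.46170 g.
n(AgNO3) = 0.46170 g / 169.88 g/mol = 0.0027178 mol.
From the equation the AgNO3:NaCl mole ratio is 1:1, so n(NaCl) = 0.0027178 × 1/1 = 0.0027178 mol.
Mass of NaCl = 0.0027178 mol × 58.44 g/mol = 0.15883 g.

0.1588 g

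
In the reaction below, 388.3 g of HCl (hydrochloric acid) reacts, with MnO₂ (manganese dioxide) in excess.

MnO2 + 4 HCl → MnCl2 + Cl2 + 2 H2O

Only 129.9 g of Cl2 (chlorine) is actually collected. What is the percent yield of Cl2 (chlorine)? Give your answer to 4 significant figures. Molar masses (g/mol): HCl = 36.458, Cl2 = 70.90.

68.81 %

n(HCl) = 388.30 g / 36.458 g/mol = 10.651 mol.
From the equation the HCl:Cl2 mole ratio is 4:1, so n(Cl2) = 10.651 × 1/4 = 2.6627 mol.
Mass of Cl2 = 2.6627 mol × 70.90 g/mol = 188.78 g.
This is the theoretical yield. Percent yield = 129.9 g / 188.78 g × 100% = 68.809%.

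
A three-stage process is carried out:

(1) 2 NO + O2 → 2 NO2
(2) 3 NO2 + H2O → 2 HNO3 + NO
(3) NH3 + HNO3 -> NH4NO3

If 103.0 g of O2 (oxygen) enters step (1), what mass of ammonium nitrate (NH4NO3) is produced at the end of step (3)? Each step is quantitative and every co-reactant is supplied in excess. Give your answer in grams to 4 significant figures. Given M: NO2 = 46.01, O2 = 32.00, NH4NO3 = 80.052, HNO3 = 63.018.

n(O2) = 103.0 / 32.00 = 3.2188 mol.
Reaction (1): O2→NO2 ratio 1:2 ⇒ n(NO2) = 6.4375 mol.
Reaction (2): NO2→HNO3 ratio 3:2 ⇒ n(HNO3) = 4.2917 mol.
Reaction (3): HNO3→NH4NO3 ratio 1:1 ⇒ n(NH4NO3) = 4.2917 mol.
Mass of NH4NO3 = 4.2917 × 80.052 = 343.56 g.

343.6 g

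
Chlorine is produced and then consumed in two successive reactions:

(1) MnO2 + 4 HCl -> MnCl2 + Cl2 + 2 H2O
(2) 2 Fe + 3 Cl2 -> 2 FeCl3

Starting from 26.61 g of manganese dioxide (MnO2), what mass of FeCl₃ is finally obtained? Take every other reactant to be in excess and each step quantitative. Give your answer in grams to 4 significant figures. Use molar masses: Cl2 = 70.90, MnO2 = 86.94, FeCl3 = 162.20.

33.10 g

n(MnO2) = 26.610 / 86.94 = 0.30607 mol.
Step 1 gives a 1:1 ratio of MnO2 to Cl2, so n(Cl2) = 0.30607 mol.
In step 2 the Cl2:FeCl3 ratio is 3:2, so n(FeCl3) = 0.20405 mol.
Mass of FeCl3 = 0.20405 × 162.20 = 33.097 g.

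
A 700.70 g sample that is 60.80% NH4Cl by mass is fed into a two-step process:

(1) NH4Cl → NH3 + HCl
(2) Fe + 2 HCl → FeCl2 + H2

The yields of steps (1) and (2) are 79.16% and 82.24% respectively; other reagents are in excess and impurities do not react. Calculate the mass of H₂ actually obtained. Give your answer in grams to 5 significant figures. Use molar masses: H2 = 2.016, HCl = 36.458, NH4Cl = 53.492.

5.2263 g

Pure NH4Cl = 700.70 × 0.6080 = 426.026 g.
n(NH4Cl) = 426.026 / 53.492 = 7.96429 mol.
Step 1 (NH4Cl:HCl = 1:1): theoretical n(HCl) = 7.96429 mol; at 79.16% yield, n(HCl) = 6.30453 mol.
Step 2 (HCl:H2 = 2:1): theoretical n(H2) = 3.15226 mol, so theoretical mass = 3.15226 × 2.016 = 6.35497 g.
At 82.24% yield, actual mass of H2 = 6.35497 × 0.8224 = 5.22632 g.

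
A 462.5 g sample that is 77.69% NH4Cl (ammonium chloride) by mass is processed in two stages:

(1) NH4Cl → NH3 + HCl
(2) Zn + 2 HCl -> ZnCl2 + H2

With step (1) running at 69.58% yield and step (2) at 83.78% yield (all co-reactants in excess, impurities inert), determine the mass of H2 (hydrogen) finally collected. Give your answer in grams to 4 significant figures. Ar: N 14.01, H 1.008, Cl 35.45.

Pure NH4Cl = 462.5 × 0.7769 = 359.32 g.
M(NH4Cl) = 14.01 + 4(1.008) + 35.45 = 53.492 g/mol.
M(H2) = 2(1.008) = 2.016 g/mol.
n(NH4Cl) = 359.32 / 53.492 = 6.7172 mol.
Step 1 (NH4Cl:HCl = 1:1): theoretical n(HCl) = 6.7172 mol; at 69.58% yield, n(HCl) = 4.6738 mol.
Step 2 (HCl:H2 = 2:1): theoretical n(H2) = 2.3369 mol, so theoretical mass = 2.3369 × 2.016 = 4.7112 g.
At 83.78% yield, actual mass of H2 = 4.7112 × 0.8378 = 3.9471 g.

3.947 g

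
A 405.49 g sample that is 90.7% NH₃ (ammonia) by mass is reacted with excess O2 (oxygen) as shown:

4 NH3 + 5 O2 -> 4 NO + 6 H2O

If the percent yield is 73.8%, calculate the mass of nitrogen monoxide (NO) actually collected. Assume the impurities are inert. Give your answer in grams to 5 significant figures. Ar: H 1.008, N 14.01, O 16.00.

478.18 g

Pure NH3 available = 405.49 g × 0.907 = 367.779 g.
M(NH3) = 14.01 + 3(1.008) = 17.034 g/mol.
M(NO) = 14.01 + 16.00 = 30.01 g/mol.
n(NH3) = 367.779 g / 17.034 g/mol = 21.5909 mol.
From the equation the NH3:NO mole ratio is 4:4, so n(NO) = 21.5909 × 4/4 = 21.5909 mol.
Mass of NO = 21.5909 mol × 30.01 g/mol = 647.943 g.
Actual mass collected = 647.943 g × 0.738 = 478.182 g.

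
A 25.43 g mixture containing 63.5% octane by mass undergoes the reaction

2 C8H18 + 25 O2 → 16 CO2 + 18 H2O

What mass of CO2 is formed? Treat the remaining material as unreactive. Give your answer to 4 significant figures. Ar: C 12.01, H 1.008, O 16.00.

Mass of pure C8H18 = 25.43 g × 0.635 = 16.148 g.
M(C8H18) = 8(12.01) + 18(1.008) = 114.224 g/mol.
M(CO2) = 12.01 + 2(16.00) = 44.01 g/mol.
n(C8H18) = 16.148 g / 114.224 g/mol = 0.14137 mol.
From the equation the C8H18:CO2 mole ratio is 2:16, so n(CO2) = 0.14137 × 16/2 = 1.1310 mol.
Mass of CO2 = 1.1310 mol × 44.01 g/mol = 49.774 g.

49.77 g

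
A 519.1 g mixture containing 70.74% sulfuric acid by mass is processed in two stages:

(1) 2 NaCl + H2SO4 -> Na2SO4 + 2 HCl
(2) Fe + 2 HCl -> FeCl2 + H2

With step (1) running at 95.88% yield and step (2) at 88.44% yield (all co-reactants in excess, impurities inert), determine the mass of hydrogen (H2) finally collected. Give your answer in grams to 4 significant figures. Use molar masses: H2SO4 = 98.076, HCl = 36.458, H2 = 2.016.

6.401 g

Pure H2SO4 = 519.1 × 0.7074 = 367.21 g.
n(H2SO4) = 367.21 / 98.076 = 3.7442 mol.
Step 1 (H2SO4:HCl = 1:2): theoretical n(HCl) = 7.4883 mol; at 95.88% yield, n(HCl) = 7.1798 mol.
Step 2 (HCl:H2 = 2:1): theoretical n(H2) = 3.5899 mol, so theoretical mass = 3.5899 × 2.016 = 7.2372 g.
At 88.44% yield, actual mass of H2 = 7.2372 × 0.8844 = 6.4006 g.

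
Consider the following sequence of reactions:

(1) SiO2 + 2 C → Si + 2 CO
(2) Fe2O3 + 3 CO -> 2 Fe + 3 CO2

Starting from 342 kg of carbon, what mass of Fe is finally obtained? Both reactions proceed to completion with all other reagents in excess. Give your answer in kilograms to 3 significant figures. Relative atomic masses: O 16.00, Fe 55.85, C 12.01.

M(C) = 12.01 g/mol.
M(Fe) = 55.85 g/mol.
342 kg = 342000 g.
n(C) = 342000 / 12.01 = 28480 mol.
Step 1 gives a 2:2 ratio of C to CO, so n(CO) = 28480 mol.
In step 2 the CO:Fe ratio is 3:2, so n(Fe) = 18980 mol.
Mass of Fe = 18980 × 55.85 = 1.060 × 10^6 g = 1060 kg.

1060 kg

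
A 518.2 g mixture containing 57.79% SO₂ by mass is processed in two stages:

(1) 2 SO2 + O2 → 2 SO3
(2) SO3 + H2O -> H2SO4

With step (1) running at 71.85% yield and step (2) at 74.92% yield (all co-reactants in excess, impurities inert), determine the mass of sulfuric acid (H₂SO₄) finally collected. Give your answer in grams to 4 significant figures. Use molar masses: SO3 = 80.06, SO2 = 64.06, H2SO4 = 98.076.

Pure SO2 = 518.2 × 0.5779 = 299.47 g.
n(SO2) = 299.47 / 64.06 = 4.6748 mol.
Step 1 (SO2:SO3 = 2:2): theoretical n(SO3) = 4.6748 mol; at 71.85% yield, n(SO3) = 3.3588 mol.
Step 2 (SO3:H2SO4 = 1:1): theoretical n(H2SO4) = 3.3588 mol, so theoretical mass = 3.3588 × 98.076 = 329.42 g.
At 74.92% yield, actual mass of H2SO4 = 329.42 × 0.7492 = 246.80 g.

246.8 g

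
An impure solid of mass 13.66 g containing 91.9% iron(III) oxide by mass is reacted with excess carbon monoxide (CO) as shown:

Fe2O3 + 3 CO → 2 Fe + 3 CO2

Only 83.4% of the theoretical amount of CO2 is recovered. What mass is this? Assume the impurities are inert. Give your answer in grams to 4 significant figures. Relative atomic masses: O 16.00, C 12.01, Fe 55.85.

8.656 g

Pure Fe2O3 available = 13.66 g × 0.919 = 12.554 g.
M(Fe2O3) = 2(55.85) + 3(16.00) = 159.70 g/mol.
M(CO2) = 12.01 + 2(16.00) = 44.01 g/mol.
n(Fe2O3) = 12.554 g / 159.70 g/mol = 0.078607 mol.
From the equation the Fe2O3:CO2 mole ratio is 1:3, so n(CO2) = 0.078607 × 3/1 = 0.23582 mol.
Mass of CO2 = 0.23582 mol × 44.01 g/mol = 10.378 g.
Actual mass collected = 10.378 g × 0.834 = 8.6557 g.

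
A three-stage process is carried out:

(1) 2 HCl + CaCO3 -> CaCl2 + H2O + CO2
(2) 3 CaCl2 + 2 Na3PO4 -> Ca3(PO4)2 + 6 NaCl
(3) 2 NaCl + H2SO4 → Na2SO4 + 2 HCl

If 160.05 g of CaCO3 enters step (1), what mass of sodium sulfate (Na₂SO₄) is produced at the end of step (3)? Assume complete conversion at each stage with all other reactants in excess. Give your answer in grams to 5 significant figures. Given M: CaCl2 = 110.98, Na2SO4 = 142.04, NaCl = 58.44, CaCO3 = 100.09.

227.13 g

n(CaCO3) = 160.05 / 100.09 = 1.59906 mol.
Reaction (1): CaCO3→CaCl2 ratio 1:1 ⇒ n(CaCl2) = 1.59906 mol.
Reaction (2): CaCl2→NaCl ratio 3:6 ⇒ n(NaCl) = 3.19812 mol.
Reaction (3): NaCl→Na2SO4 ratio 2:1 ⇒ n(Na2SO4) = 1.59906 mol.
Mass of Na2SO4 = 1.59906 × 142.04 = 227.131 g.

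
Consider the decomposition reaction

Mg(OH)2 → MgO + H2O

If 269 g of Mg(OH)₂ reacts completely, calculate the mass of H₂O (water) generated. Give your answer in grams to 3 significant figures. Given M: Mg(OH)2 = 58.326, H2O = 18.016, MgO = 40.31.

n(Mg(OH)2) = 269.0 g / 58.326 g/mol = 4.612 mol.
From the equation the Mg(OH)2:H2O mole ratio is 1:1, so n(H2O) = 4.612 × 1/1 = 4.612 mol.
Mass of H2O = 4.612 mol × 18.016 g/mol = 83.09 g.

83.1 g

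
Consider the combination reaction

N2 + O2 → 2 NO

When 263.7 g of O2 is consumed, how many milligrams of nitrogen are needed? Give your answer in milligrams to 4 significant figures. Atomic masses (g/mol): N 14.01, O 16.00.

230900 mg

M(O2) = 2(16.00) = 32.00 g/mol.
M(N2) = 2(14.01) = 28.02 g/mol.
n(O2) = 263.70 g / 32.00 g/mol = 8.2406 mol.
From the equation the O2:N2 mole ratio is 1:1, so n(N2) = 8.2406 × 1/1 = 8.2406 mol.
Mass of N2 = 8.2406 mol × 28.02 g/mol = 230.90 g.
Converting to mg: 230.90 g = 230900 mg.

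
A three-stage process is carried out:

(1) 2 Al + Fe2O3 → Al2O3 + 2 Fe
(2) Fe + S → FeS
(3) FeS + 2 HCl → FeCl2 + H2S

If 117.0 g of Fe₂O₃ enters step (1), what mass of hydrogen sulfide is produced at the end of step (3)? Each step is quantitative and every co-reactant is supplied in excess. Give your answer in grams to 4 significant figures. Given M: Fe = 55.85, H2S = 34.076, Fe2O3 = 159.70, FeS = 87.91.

49.93 g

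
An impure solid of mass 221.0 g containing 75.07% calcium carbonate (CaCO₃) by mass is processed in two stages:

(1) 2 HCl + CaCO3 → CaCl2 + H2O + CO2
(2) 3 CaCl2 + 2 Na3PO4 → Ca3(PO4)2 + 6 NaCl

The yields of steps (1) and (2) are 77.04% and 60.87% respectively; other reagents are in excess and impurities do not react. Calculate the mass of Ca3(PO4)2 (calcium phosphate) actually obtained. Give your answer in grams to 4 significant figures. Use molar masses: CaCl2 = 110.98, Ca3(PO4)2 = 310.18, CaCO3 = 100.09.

Pure CaCO3 = 221.0 × 0.7507 = 165.90 g.
n(CaCO3) = 165.90 / 100.09 = 1.6576 mol.
Step 1 (CaCO3:CaCl2 = 1:1): theoretical n(CaCl2) = 1.6576 mol; at 77.04% yield, n(CaCl2) = 1.2770 mol.
Step 2 (CaCl2:Ca3(PO4)2 = 3:1): theoretical n(Ca3(PO4)2) = 0.42566 mol, so theoretical mass = 0.42566 × 310.18 = 132.03 g.
At 60.87% yield, actual mass of Ca3(PO4)2 = 132.03 × 0.6087 = 80.367 g.

80.37 g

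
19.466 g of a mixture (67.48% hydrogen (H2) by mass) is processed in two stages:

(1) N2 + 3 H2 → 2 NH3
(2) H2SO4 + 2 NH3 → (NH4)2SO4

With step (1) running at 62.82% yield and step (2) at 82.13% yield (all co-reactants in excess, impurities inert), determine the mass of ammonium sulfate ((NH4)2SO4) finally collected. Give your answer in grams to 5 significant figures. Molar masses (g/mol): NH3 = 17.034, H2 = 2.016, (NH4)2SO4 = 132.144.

148.08 g

Pure H2 = 19.466 × 0.6748 = 13.1357 g.
n(H2) = 13.1357 / 2.016 = 6.51570 mol.
Step 1 (H2:NH3 = 3:2): theoretical n(NH3) = 4.34380 mol; at 62.82% yield, n(NH3) = 2.72878 mol.
Step 2 (NH3:(NH4)2SO4 = 2:1): theoretical n((NH4)2SO4) = 1.36439 mol, so theoretical mass = 1.36439 × 132.144 = 180.296 g.
At 82.13% yield, actual mass of (NH4)2SO4 = 180.296 × 0.8213 = 148.077 g.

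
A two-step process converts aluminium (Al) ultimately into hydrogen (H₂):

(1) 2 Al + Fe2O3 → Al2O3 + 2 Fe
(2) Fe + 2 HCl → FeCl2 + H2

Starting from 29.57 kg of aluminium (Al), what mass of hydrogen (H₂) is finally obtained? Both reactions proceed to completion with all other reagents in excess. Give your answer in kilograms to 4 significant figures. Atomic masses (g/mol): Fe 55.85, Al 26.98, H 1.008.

M(Al) = 26.98 g/mol.
M(H2) = 2(1.008) = 2.016 g/mol.
29.57 kg = 29570 g.
n(Al) = 29570 / 26.98 = 1096.0 mol.
Step 1 gives a 2:2 ratio of Al to Fe, so n(Fe) = 1096.0 mol.
In step 2 the Fe:H2 ratio is 1:1, so n(H2) = 1096.0 mol.
Mass of H2 = 1096.0 × 2.016 = 2209.5 g = 2.210 kg.

2.210 kg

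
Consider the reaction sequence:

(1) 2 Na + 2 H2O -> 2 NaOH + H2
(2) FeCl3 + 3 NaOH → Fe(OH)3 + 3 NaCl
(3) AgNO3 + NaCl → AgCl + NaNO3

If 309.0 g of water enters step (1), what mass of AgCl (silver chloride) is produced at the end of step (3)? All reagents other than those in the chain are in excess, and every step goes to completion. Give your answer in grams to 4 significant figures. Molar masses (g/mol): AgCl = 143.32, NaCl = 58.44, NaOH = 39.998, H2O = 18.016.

2458 g

n(H2O) = 309.0 / 18.016 = 17.151 mol.
Reaction (1): H2O→NaOH ratio 2:2 ⇒ n(NaOH) = 17.151 mol.
Reaction (2): NaOH→NaCl ratio 3:3 ⇒ n(NaCl) = 17.151 mol.
Reaction (3): NaCl→AgCl ratio 1:1 ⇒ n(AgCl) = 17.151 mol.
Mass of AgCl = 17.151 × 143.32 = 2458.1 g.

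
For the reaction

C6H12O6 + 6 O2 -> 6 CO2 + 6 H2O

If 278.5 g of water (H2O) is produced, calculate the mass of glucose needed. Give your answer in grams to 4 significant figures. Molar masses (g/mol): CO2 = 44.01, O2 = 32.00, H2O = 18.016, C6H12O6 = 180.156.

n(H2O) = 278.50 g / 18.016 g/mol = 15.458 mol.
From the equation the H2O:C6H12O6 mole ratio is 6:1, so n(C6H12O6) = 15.458 × 1/6 = 2.5764 mol.
Mass of C6H12O6 = 2.5764 mol × 180.156 g/mol = 464.16 g.

464.2 g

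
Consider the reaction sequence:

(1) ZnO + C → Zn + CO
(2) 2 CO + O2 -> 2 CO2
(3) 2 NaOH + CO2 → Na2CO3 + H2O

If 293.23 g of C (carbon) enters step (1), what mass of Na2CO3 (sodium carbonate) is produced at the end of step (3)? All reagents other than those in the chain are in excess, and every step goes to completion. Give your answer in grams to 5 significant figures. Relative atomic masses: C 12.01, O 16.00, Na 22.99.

M(C) = 12.01 g/mol.
M(Na2CO3) = 2(22.99) + 12.01 + 3(16.00) = 105.99 g/mol.
n(C) = 293.23 / 12.01 = 24.4155 mol.
Reaction (1): C→CO ratio 1:1 ⇒ n(CO) = 24.4155 mol.
Reaction (2): CO→CO2 ratio 2:2 ⇒ n(CO2) = 24.4155 mol.
Reaction (3): CO2→Na2CO3 ratio 1:1 ⇒ n(Na2CO3) = 24.4155 mol.
Mass of Na2CO3 = 24.4155 × 105.99 = 2587.80 g.

2587.8 g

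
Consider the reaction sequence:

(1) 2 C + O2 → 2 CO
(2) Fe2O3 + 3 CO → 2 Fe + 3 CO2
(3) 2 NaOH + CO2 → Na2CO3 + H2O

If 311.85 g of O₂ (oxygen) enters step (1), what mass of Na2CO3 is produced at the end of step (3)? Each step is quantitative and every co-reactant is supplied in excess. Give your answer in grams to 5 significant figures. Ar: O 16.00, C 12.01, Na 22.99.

M(O2) = 2(16.00) = 32.00 g/mol.
M(Na2CO3) = 2(22.99) + 12.01 + 3(16.00) = 105.99 g/mol.
n(O2) = 311.85 / 32.00 = 9.74531 mol.
Reaction (1): O2→CO ratio 1:2 ⇒ n(CO) = 19.4906 mol.
Reaction (2): CO→CO2 ratio 3:3 ⇒ n(CO2) = 19.4906 mol.
Reaction (3): CO2→Na2CO3 ratio 1:1 ⇒ n(Na2CO3) = 19.4906 mol.
Mass of Na2CO3 = 19.4906 × 105.99 = 2065.81 g.

2065.8 g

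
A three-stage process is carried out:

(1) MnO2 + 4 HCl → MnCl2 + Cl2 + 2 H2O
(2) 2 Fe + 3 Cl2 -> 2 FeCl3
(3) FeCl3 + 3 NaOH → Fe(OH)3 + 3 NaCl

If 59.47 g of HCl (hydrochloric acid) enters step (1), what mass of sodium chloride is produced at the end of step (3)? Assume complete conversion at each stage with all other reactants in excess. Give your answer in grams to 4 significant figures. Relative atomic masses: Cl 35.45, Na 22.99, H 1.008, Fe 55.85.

47.66 g

M(HCl) = 1.008 + 35.45 = 36.458 g/mol.
M(NaCl) = 22.99 + 35.45 = 58.44 g/mol.
n(HCl) = 59.47 / 36.458 = 1.6312 mol.
Reaction (1): HCl→Cl2 ratio 4:1 ⇒ n(Cl2) = 0.40780 mol.
Reaction (2): Cl2→FeCl3 ratio 3:2 ⇒ n(FeCl3) = 0.27187 mol.
Reaction (3): FeCl3→NaCl ratio 1:3 ⇒ n(NaCl) = 0.81560 mol.
Mass of NaCl = 0.81560 × 58.44 = 47.663 g.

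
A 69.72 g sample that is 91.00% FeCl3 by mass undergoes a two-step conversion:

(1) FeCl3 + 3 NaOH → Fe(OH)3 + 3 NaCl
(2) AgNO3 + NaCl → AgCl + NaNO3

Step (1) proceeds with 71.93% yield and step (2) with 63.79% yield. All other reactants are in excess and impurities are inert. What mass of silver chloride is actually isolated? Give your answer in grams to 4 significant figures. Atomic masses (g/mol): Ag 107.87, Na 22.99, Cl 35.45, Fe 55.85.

Pure FeCl3 = 69.72 × 0.9100 = 63.445 g.
M(FeCl3) = 55.85 + 3(35.45) = 162.20 g/mol.
M(AgCl) = 107.87 + 35.45 = 143.32 g/mol.
n(FeCl3) = 63.445 / 162.20 = 0.39115 mol.
Step 1 (FeCl3:NaCl = 1:3): theoretical n(NaCl) = 1.1735 mol; at 71.93% yield, n(NaCl) = 0.84407 mol.
Step 2 (NaCl:AgCl = 1:1): theoretical n(AgCl) = 0.84407 mol, so theoretical mass = 0.84407 × 143.32 = 120.97 g.
At 63.79% yield, actual mass of AgCl = 120.97 × 0.6379 = 77.168 g.

77.17 g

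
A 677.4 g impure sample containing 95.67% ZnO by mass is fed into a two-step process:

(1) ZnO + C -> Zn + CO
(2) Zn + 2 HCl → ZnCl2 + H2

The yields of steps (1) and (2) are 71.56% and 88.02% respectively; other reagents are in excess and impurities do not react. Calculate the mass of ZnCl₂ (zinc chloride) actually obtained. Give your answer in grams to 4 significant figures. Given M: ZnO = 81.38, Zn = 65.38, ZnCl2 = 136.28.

683.6 g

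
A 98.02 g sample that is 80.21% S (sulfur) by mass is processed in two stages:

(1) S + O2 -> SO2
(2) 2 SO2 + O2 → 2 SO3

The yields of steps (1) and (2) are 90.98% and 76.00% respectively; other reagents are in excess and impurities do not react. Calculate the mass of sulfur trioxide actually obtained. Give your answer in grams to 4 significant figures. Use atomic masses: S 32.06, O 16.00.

135.8 g

Pure S = 98.02 × 0.8021 = 78.622 g.
M(S) = 32.06 g/mol.
M(SO3) = 32.06 + 3(16.00) = 80.06 g/mol.
n(S) = 78.622 / 32.06 = 2.4523 mol.
Step 1 (S:SO2 = 1:1): theoretical n(SO2) = 2.4523 mol; at 90.98% yield, n(SO2) = 2.2311 mol.
Step 2 (SO2:SO3 = 2:2): theoretical n(SO3) = 2.2311 mol, so theoretical mass = 2.2311 × 80.06 = 178.62 g.
At 76.00% yield, actual mass of SO3 = 178.62 × 0.7600 = 135.75 g.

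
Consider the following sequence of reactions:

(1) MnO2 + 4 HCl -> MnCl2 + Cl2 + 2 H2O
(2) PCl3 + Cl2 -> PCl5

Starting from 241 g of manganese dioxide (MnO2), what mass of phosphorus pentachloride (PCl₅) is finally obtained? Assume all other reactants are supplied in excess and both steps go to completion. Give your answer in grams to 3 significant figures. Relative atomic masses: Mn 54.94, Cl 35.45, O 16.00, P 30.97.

577 g

M(MnO2) = 54.94 + 2(16.00) = 86.94 g/mol.
M(PCl5) = 30.97 + 5(35.45) = 208.22 g/mol.
n(MnO2) = 241.0 / 86.94 = 2.772 mol.
Step 1 gives a 1:1 ratio of MnO2 to Cl2, so n(Cl2) = 2.772 mol.
In step 2 the Cl2:PCl5 ratio is 1:1, so n(PCl5) = 2.772 mol.
Mass of PCl5 = 2.772 × 208.22 = 577.2 g.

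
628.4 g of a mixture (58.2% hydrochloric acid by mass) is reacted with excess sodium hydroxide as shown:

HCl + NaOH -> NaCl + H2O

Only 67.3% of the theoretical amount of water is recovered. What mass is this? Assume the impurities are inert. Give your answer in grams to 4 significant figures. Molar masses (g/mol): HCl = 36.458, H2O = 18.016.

121.6 g

Pure HCl available = 628.4 g × 0.582 = 365.73 g.
n(HCl) = 365.73 g / 36.458 g/mol = 10.032 mol.
From the equation the HCl:H2O mole ratio is 1:1, so n(H2O) = 10.032 × 1/1 = 10.032 mol.
Mass of H2O = 10.032 mol × 18.016 g/mol = 180.73 g.
Actual mass collected = 180.73 g × 0.673 = 121.63 g.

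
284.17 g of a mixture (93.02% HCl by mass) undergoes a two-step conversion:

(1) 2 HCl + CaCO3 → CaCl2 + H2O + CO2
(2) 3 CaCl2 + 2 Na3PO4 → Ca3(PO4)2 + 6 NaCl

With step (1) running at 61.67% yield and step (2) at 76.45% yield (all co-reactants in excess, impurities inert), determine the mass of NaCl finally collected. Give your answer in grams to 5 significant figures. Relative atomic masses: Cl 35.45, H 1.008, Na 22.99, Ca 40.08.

199.77 g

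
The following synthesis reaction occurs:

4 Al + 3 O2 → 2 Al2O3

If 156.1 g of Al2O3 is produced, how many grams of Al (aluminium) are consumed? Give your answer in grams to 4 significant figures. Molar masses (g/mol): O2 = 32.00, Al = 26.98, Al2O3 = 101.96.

82.61 g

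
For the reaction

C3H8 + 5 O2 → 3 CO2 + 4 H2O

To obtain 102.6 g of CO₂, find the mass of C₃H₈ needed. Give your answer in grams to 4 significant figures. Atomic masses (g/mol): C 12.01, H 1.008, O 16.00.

M(CO2) = 12.01 + 2(16.00) = 44.01 g/mol.
M(C3H8) = 3(12.01) + 8(1.008) = 44.094 g/mol.
n(CO2) = 102.60 g / 44.01 g/mol = 2.3313 mol.
From the equation the CO2:C3H8 mole ratio is 3:1, so n(C3H8) = 2.3313 × 1/3 = 0.77710 mol.
Mass of C3H8 = 0.77710 mol × 44.094 g/mol = 34.265 g.

34.27 g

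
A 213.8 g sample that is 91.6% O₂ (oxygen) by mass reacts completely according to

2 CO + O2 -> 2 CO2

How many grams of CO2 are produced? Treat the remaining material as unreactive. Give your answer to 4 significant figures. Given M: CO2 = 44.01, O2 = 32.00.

Mass of pure O2 = 213.8 g × 0.916 = 195.84 g.
n(O2) = 195.84 g / 32.00 g/mol = 6.1200 mol.
From the equation the O2:CO2 mole ratio is 1:2, so n(CO2) = 6.1200 × 2/1 = 12.240 mol.
Mass of CO2 = 12.240 mol × 44.01 g/mol = 538.68 g.

538.7 g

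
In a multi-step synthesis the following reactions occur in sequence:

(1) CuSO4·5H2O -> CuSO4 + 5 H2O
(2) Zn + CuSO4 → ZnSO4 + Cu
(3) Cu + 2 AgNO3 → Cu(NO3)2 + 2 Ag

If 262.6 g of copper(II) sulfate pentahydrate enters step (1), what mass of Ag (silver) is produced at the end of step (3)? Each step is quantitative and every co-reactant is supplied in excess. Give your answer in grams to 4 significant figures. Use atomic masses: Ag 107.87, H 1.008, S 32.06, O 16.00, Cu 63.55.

M(CuSO4·5H2O) = 63.55 + 32.06 + 9(16.00) + 10(1.008) = 249.69 g/mol.
M(Ag) = 107.87 g/mol.
n(CuSO4·5H2O) = 262.6 / 249.69 = 1.0517 mol.
Reaction (1): CuSO4·5H2O→CuSO4 ratio 1:1 ⇒ n(CuSO4) = 1.0517 mol.
Reaction (2): CuSO4→Cu ratio 1:1 ⇒ n(Cu) = 1.0517 mol.
Reaction (3): Cu→Ag ratio 1:2 ⇒ n(Ag) = 2.1034 mol.
Mass of Ag = 2.1034 × 107.87 = 226.89 g.

226.9 g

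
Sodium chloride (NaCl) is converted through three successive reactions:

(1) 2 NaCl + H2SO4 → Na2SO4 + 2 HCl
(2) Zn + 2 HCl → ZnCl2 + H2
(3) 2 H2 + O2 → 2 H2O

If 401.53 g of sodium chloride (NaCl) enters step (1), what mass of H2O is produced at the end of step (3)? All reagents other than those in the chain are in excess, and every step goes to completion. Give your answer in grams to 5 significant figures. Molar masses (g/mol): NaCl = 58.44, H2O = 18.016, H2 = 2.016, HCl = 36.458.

61.892 g

n(NaCl) = 401.53 / 58.44 = 6.87081 mol.
Reaction (1): NaCl→HCl ratio 2:2 ⇒ n(HCl) = 6.87081 mol.
Reaction (2): HCl→H2 ratio 2:1 ⇒ n(H2) = 3.43540 mol.
Reaction (3): H2→H2O ratio 2:2 ⇒ n(H2O) = 3.43540 mol.
Mass of H2O = 3.43540 × 18.016 = 61.8922 g.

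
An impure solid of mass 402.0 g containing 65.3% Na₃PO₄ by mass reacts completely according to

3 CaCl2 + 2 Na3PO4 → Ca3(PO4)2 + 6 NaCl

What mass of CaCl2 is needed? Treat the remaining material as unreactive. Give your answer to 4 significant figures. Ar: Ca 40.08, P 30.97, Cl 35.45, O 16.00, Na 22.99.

266.6 g

Mass of pure Na3PO4 = 402.0 g × 0.653 = 262.51 g.
M(Na3PO4) = 3(22.99) + 30.97 + 4(16.00) = 163.94 g/mol.
M(CaCl2) = 40.08 + 2(35.45) = 110.98 g/mol.
n(Na3PO4) = 262.51 g / 163.94 g/mol = 1.6012 mol.
From the equation the Na3PO4:CaCl2 mole ratio is 2:3, so n(CaCl2) = 1.6012 × 3/2 = 2.4018 mol.
Mass of CaCl2 = 2.4018 mol × 110.98 g/mol = 266.56 g.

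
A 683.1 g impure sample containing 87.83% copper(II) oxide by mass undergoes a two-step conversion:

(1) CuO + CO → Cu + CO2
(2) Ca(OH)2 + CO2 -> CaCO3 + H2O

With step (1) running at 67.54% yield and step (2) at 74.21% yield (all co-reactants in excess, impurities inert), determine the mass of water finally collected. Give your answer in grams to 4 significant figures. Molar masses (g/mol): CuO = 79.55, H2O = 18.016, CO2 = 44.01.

68.10 g

Pure CuO = 683.1 × 0.8783 = 599.97 g.
n(CuO) = 599.97 / 79.55 = 7.5420 mol.
Step 1 (CuO:CO2 = 1:1): theoretical n(CO2) = 7.5420 mol; at 67.54% yield, n(CO2) = 5.0939 mol.
Step 2 (CO2:H2O = 1:1): theoretical n(H2O) = 5.0939 mol, so theoretical mass = 5.0939 × 18.016 = 91.771 g.
At 74.21% yield, actual mass of H2O = 91.771 × 0.7421 = 68.103 g.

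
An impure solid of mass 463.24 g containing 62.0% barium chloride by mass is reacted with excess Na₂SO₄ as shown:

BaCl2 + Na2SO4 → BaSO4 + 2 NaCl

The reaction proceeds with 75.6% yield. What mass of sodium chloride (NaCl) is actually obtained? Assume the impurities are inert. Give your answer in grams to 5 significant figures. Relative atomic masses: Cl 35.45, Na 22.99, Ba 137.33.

121.88 g

Pure BaCl2 available = 463.24 g × 0.620 = 287.209 g.
M(BaCl2) = 137.33 + 2(35.45) = 208.23 g/mol.
M(NaCl) = 22.99 + 35.45 = 58.44 g/mol.
n(BaCl2) = 287.209 g / 208.23 g/mol = 1.37929 mol.
From the equation the BaCl2:NaCl mole ratio is 1:2, so n(NaCl) = 1.37929 × 2/1 = 2.75857 mol.
Mass of NaCl = 2.75857 mol × 58.44 g/mol = 161.211 g.
Actual mass collected = 161.211 g × 0.756 = 121.876 g.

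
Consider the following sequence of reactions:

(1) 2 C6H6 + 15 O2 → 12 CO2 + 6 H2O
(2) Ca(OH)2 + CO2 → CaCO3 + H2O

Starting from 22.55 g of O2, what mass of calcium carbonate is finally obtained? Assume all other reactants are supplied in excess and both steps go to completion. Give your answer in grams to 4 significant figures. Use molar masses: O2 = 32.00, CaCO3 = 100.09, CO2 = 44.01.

56.43 g

n(O2) = 22.550 / 32.00 = 0.70469 mol.
Step 1 gives a 15:12 ratio of O2 to CO2, so n(CO2) = 0.56375 mol.
In step 2 the CO2:CaCO3 ratio is 1:1, so n(CaCO3) = 0.56375 mol.
Mass of CaCO3 = 0.56375 × 100.09 = 56.426 g.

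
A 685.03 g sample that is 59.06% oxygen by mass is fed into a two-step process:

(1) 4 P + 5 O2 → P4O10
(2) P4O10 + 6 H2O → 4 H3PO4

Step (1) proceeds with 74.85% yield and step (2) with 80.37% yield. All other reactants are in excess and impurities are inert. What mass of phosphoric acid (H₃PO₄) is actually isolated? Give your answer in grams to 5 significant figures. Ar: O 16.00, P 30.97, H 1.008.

Pure O2 = 685.03 × 0.5906 = 404.579 g.
M(O2) = 2(16.00) = 32.00 g/mol.
M(H3PO4) = 3(1.008) + 30.97 + 4(16.00) = 97.994 g/mol.
n(O2) = 404.579 / 32.00 = 12.6431 mol.
Step 1 (O2:P4O10 = 5:1): theoretical n(P4O10) = 2.52862 mol; at 74.85% yield, n(P4O10) = 1.89267 mol.
Step 2 (P4O10:H3PO4 = 1:4): theoretical n(H3PO4) = 7.57068 mol, so theoretical mass = 7.57068 × 97.994 = 741.881 g.
At 80.37% yield, actual mass of H3PO4 = 741.881 × 0.8037 = 596.250 g.

596.25 g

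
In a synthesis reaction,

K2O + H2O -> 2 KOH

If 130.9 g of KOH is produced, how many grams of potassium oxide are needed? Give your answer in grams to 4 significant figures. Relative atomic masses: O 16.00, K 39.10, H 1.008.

109.9 g

M(KOH) = 39.10 + 16.00 + 1.008 = 56.108 g/mol.
M(K2O) = 2(39.10) + 16.00 = 94.20 g/mol.
n(KOH) = 130.90 g / 56.108 g/mol = 2.3330 mol.
From the equation the KOH:K2O mole ratio is 2:1, so n(K2O) = 2.3330 × 1/2 = 1.1665 mol.
Mass of K2O = 1.1665 mol × 94.20 g/mol = 109.88 g.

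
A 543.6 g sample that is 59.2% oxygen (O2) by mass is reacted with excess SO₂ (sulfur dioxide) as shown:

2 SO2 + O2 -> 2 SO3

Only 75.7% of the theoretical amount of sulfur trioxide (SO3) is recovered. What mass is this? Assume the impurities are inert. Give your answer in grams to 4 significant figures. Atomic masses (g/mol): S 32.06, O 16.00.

Pure O2 available = 543.6 g × 0.592 = 321.81 g.
M(O2) = 2(16.00) = 32.00 g/mol.
M(SO3) = 32.06 + 3(16.00) = 80.06 g/mol.
n(O2) = 321.81 g / 32.00 g/mol = 10.057 mol.
From the equation the O2:SO3 mole ratio is 1:2, so n(SO3) = 10.057 × 2/1 = 20.113 mol.
Mass of SO3 = 20.113 mol × 80.06 g/mol = 1610.3 g.
Actual mass collected = 1610.3 g × 0.757 = 1219.0 g.

1219 g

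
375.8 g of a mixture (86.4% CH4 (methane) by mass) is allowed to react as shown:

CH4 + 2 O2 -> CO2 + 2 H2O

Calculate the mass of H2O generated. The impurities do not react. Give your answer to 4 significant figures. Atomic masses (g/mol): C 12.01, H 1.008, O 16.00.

729.3 g

Mass of pure CH4 = 375.8 g × 0.864 = 324.69 g.
M(CH4) = 12.01 + 4(1.008) = 16.042 g/mol.
M(H2O) = 2(1.008) + 16.00 = 18.016 g/mol.
n(CH4) = 324.69 g / 16.042 g/mol = 20.240 mol.
From the equation the CH4:H2O mole ratio is 1:2, so n(H2O) = 20.240 × 2/1 = 40.480 mol.
Mass of H2O = 40.480 mol × 18.016 g/mol = 729.29 g.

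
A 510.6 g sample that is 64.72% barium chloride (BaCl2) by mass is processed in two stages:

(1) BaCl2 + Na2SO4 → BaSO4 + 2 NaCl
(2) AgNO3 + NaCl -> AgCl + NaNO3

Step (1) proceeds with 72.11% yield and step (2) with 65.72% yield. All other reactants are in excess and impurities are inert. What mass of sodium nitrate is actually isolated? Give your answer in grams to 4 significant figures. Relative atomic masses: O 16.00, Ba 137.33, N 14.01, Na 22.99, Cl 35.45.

Pure BaCl2 = 510.6 × 0.6472 = 330.46 g.
M(BaCl2) = 137.33 + 2(35.45) = 208.23 g/mol.
M(NaNO3) = 22.99 + 14.01 + 3(16.00) = 85.00 g/mol.
n(BaCl2) = 330.46 / 208.23 = 1.5870 mol.
Step 1 (BaCl2:NaCl = 1:2): theoretical n(NaCl) = 3.1740 mol; at 72.11% yield, n(NaCl) = 2.2888 mol.
Step 2 (NaCl:NaNO3 = 1:1): theoretical n(NaNO3) = 2.2888 mol, so theoretical mass = 2.2888 × 85.00 = 194.55 g.
At 65.72% yield, actual mass of NaNO3 = 194.55 × 0.6572 = 127.86 g.

127.9 g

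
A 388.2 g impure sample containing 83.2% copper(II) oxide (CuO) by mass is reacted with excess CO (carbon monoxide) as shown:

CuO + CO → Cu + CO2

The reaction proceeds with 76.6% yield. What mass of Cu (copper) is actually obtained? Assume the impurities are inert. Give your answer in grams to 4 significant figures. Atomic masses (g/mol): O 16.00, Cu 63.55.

Pure CuO available = 388.2 g × 0.832 = 322.98 g.
M(CuO) = 63.55 + 16.00 = 79.55 g/mol.
M(Cu) = 63.55 g/mol.
n(CuO) = 322.98 g / 79.55 g/mol = 4.0601 mol.
From the equation the CuO:Cu mole ratio is 1:1, so n(Cu) = 4.0601 × 1/1 = 4.0601 mol.
Mass of Cu = 4.0601 mol × 63.55 g/mol = 258.02 g.
Actual mass collected = 258.02 g × 0.766 = 197.64 g.

197.6 g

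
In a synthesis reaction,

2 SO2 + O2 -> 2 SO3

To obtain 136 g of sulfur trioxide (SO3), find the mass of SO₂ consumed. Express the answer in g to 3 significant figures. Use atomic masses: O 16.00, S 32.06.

109 g

M(SO3) = 32.06 + 3(16.00) = 80.06 g/mol.
M(SO2) = 32.06 + 2(16.00) = 64.06 g/mol.
n(SO3) = 136.0 g / 80.06 g/mol = 1.699 mol.
From the equation the SO3:SO2 mole ratio is 2:2, so n(SO2) = 1.699 × 2/2 = 1.699 mol.
Mass of SO2 = 1.699 mol × 64.06 g/mol = 108.8 g.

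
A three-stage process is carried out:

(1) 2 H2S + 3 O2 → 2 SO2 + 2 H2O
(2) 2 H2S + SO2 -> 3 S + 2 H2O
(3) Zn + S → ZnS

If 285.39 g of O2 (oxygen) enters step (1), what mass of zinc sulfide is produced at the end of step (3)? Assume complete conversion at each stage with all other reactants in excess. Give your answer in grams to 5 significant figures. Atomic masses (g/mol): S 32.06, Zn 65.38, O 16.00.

M(O2) = 2(16.00) = 32.00 g/mol.
M(ZnS) = 65.38 + 32.06 = 97.44 g/mol.
n(O2) = 285.39 / 32.00 = 8.91844 mol.
Reaction (1): O2→SO2 ratio 3:2 ⇒ n(SO2) = 5.94562 mol.
Reaction (2): SO2→S ratio 1:3 ⇒ n(S) = 17.8369 mol.
Reaction (3): S→ZnS ratio 1:1 ⇒ n(ZnS) = 17.8369 mol.
Mass of ZnS = 17.8369 × 97.44 = 1738.03 g.

1738.0 g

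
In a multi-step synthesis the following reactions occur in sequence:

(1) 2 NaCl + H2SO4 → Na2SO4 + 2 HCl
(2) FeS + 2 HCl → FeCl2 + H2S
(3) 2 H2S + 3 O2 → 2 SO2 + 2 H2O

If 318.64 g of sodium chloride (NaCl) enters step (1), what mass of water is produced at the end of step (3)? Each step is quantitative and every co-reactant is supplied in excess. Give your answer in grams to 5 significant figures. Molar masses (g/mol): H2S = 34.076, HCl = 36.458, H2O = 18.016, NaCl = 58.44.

n(NaCl) = 318.64 / 58.44 = 5.45243 mol.
Reaction (1): NaCl→HCl ratio 2:2 ⇒ n(HCl) = 5.45243 mol.
Reaction (2): HCl→H2S ratio 2:1 ⇒ n(H2S) = 2.72621 mol.
Reaction (3): H2S→H2O ratio 2:2 ⇒ n(H2O) = 2.72621 mol.
Mass of H2O = 2.72621 × 18.016 = 49.1155 g.

49.115 g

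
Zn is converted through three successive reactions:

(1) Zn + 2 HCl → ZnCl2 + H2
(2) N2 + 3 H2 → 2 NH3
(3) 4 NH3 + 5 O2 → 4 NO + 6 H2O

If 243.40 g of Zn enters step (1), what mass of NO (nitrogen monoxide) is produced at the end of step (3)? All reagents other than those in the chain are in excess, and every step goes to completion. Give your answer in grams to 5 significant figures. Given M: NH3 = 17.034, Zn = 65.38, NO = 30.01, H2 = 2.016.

n(Zn) = 243.40 / 65.38 = 3.72285 mol.
Reaction (1): Zn→H2 ratio 1:1 ⇒ n(H2) = 3.72285 mol.
Reaction (2): H2→NH3 ratio 3:2 ⇒ n(NH3) = 2.48190 mol.
Reaction (3): NH3→NO ratio 4:4 ⇒ n(NO) = 2.48190 mol.
Mass of NO = 2.48190 × 30.01 = 74.4818 g.

74.482 g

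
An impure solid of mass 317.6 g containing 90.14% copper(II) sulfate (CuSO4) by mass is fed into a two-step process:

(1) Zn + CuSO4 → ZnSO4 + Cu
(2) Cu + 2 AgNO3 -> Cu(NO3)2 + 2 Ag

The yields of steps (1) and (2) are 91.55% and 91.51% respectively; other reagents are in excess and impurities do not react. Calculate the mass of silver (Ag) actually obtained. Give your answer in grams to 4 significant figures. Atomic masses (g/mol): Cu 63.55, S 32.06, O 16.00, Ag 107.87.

Pure CuSO4 = 317.6 × 0.9014 = 286.28 g.
M(CuSO4) = 63.55 + 32.06 + 4(16.00) = 159.61 g/mol.
M(Ag) = 107.87 g/mol.
n(CuSO4) = 286.28 / 159.61 = 1.7937 mol.
Step 1 (CuSO4:Cu = 1:1): theoretical n(Cu) = 1.7937 mol; at 91.55% yield, n(Cu) = 1.6421 mol.
Step 2 (Cu:Ag = 1:2): theoretical n(Ag) = 3.2842 mol, so theoretical mass = 3.2842 × 107.87 = 354.26 g.
At 91.51% yield, actual mass of Ag = 354.26 × 0.9151 = 324.19 g.

324.2 g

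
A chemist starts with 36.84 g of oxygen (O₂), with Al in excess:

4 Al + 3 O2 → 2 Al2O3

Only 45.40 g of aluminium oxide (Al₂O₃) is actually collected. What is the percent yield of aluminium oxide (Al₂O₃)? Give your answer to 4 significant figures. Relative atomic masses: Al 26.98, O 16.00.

58.02 %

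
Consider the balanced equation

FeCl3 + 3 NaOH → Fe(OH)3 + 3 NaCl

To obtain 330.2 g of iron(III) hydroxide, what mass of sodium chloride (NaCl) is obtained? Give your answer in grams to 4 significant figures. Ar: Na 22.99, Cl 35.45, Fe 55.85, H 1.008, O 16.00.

541.7 g

M(Fe(OH)3) = 55.85 + 3(16.00) + 3(1.008) = 106.874 g/mol.
M(NaCl) = 22.99 + 35.45 = 58.44 g/mol.
n(Fe(OH)3) = 330.20 g / 106.874 g/mol = 3.0896 mol.
From the equation the Fe(OH)3:NaCl mole ratio is 1:3, so n(NaCl) = 3.0896 × 3/1 = 9.2689 mol.
Mass of NaCl = 9.2689 mol × 58.44 g/mol = 541.67 g.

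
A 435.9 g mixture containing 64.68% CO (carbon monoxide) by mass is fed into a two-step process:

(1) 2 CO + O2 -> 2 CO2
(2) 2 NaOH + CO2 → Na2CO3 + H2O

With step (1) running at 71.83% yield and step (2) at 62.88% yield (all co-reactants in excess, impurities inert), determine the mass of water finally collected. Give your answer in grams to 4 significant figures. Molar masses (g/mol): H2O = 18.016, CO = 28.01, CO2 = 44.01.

81.91 g

Pure CO = 435.9 × 0.6468 = 281.94 g.
n(CO) = 281.94 / 28.01 = 10.066 mol.
Step 1 (CO:CO2 = 2:2): theoretical n(CO2) = 10.066 mol; at 71.83% yield, n(CO2) = 7.2302 mol.
Step 2 (CO2:H2O = 1:1): theoretical n(H2O) = 7.2302 mol, so theoretical mass = 7.2302 × 18.016 = 130.26 g.
At 62.88% yield, actual mass of H2O = 130.26 × 0.6288 = 81.907 g.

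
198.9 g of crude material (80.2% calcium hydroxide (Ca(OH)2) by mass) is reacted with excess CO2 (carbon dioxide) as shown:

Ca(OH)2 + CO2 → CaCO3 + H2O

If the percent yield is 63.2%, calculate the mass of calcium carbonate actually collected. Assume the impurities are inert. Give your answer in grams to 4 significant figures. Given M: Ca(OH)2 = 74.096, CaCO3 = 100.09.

136.2 g

Pure Ca(OH)2 available = 198.9 g × 0.802 = 159.52 g.
n(Ca(OH)2) = 159.52 g / 74.096 g/mol = 2.1529 mol.
From the equation the Ca(OH)2:CaCO3 mole ratio is 1:1, so n(CaCO3) = 2.1529 × 1/1 = 2.1529 mol.
Mass of CaCO3 = 2.1529 mol × 100.09 g/mol = 215.48 g.
Actual mass collected = 215.48 g × 0.632 = 136.18 g.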